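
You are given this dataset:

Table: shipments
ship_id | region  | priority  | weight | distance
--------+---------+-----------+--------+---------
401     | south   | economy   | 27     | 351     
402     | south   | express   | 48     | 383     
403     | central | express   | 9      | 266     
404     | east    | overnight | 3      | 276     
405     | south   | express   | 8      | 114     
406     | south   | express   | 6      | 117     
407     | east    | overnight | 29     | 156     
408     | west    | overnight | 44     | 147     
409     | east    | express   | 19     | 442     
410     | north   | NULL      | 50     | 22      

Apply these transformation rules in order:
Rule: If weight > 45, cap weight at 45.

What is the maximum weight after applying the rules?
45

Step 1: Original maximum weight = 50
Step 2: Apply cap at 45
Step 3: 2 records had weight > 45 and were capped
Step 4: Maximum after transformation = 45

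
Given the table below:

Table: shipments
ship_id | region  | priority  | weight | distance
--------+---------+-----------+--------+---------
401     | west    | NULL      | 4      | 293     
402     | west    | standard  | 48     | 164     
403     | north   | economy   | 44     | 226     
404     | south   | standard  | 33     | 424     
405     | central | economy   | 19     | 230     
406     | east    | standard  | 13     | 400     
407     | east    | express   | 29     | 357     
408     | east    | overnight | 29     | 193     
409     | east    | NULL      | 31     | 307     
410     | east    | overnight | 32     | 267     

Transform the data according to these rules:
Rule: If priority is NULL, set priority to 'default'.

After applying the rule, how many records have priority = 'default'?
2

Step 1: Count records where priority IS NULL
Step 2: Found 2 records with NULL priority
Step 3: These records will have priority set to 'default'
Step 4: Records already having priority = 'default': 0
Step 5: Answer: 2 + 0 = 2 records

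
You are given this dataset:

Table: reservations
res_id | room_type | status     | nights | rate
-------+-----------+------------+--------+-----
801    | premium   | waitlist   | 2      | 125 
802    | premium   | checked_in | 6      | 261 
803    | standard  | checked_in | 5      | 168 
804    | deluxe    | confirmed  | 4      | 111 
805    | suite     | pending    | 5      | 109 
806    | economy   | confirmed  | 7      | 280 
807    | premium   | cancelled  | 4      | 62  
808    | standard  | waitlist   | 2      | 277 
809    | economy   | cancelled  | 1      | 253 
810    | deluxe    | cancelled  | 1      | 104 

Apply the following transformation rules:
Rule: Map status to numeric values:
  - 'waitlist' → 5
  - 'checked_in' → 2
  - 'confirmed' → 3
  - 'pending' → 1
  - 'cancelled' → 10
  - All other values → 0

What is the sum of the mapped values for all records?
51

Step 1: Apply mapping to each record
Step 2: Count by status:
  'waitlist': 2 records × 5 = 10
  'checked_in': 2 records × 2 = 4
  'confirmed': 2 records × 3 = 6
  'pending': 1 records × 1 = 1
  'cancelled': 3 records × 10 = 30
Step 3: Sum all mapped values = 51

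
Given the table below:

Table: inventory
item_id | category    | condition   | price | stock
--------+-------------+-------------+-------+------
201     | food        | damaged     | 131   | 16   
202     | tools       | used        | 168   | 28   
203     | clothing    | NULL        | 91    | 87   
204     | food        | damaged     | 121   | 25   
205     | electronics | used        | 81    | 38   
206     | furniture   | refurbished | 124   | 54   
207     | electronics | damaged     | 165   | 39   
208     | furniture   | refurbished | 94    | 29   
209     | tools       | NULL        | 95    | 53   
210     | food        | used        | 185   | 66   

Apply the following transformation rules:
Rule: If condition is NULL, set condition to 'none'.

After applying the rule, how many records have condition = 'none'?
2

Step 1: Count records where condition IS NULL
Step 2: Found 2 records with NULL condition
Step 3: These records will have condition set to 'none'
Step 4: Records already having condition = 'none': 0
Step 5: Answer: 2 + 0 = 2 records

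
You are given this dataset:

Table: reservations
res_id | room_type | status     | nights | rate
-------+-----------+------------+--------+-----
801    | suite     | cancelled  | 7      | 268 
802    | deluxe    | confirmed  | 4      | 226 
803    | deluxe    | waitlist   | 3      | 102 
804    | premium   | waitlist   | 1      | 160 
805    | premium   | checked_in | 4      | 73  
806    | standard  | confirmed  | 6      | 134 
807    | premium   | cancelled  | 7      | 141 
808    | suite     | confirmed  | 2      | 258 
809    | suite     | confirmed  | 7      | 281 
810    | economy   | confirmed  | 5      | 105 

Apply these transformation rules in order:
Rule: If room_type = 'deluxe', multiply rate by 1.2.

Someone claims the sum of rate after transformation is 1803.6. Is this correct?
No, the correct result is 1813.6.

Step 1: Calculate the correct sum after transformation
Step 2: Apply multiplier 1.2 to records where room_type = 'deluxe'
Step 3: Correct result = 1813.6
Step 4: Claimed result = 1803.6
Step 5: 1813.6 ≠ 1803.6
Conclusion: The claimed result is incorrect. The correct answer is 1813.6.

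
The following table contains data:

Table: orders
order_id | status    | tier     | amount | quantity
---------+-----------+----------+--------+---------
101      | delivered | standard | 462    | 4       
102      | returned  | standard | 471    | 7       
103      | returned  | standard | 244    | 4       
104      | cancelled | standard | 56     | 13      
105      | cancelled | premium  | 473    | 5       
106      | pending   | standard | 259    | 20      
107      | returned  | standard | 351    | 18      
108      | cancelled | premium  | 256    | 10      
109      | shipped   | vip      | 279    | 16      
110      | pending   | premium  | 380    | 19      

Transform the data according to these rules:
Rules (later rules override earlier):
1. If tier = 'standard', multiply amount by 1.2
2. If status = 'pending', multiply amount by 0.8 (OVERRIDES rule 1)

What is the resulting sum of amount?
3420.0

Step 1: Rule 2 takes priority for records with status = 'pending'
  - 2 records: 639 × 0.8 = 511.2
Step 2: Rule 1 applies to remaining records with tier = 'standard'
  - 5 records: 1584 × 1.2 = 1900.8
Step 3: Other records unchanged: 1008
Step 4: Final sum = 511.2 + 1900.8 + 1008 = 3420.0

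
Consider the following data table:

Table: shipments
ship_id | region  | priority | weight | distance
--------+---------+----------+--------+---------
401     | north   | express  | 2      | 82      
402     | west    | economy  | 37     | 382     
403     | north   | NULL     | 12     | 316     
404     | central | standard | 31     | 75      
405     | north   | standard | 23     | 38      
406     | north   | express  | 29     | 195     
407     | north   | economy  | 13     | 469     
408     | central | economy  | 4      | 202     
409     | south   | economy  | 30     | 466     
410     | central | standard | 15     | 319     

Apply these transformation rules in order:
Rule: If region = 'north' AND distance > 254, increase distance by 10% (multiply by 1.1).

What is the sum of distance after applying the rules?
2622.5

Step 1: Find records where region = 'north' AND distance > 254
Step 2: 2 records match, summing to 785
Step 3: After multiplier: 785 × 1.1 = 863.5
Step 4: Unaffected records sum: 1759
Step 5: Final sum = 863.5 + 1759 = 2622.5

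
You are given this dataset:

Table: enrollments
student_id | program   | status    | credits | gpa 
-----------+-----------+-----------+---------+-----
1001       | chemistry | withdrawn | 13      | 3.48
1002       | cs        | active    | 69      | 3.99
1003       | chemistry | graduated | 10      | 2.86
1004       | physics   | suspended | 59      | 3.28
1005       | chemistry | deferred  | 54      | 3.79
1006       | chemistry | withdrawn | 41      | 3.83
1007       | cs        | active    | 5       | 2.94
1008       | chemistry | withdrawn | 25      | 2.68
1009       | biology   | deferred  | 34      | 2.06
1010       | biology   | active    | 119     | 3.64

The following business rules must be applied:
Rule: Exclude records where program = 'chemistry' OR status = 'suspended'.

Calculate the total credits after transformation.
227

Step 1: Find records where program = 'chemistry' OR status = 'suspended'
Step 2: 6 records match, summing to 202
Step 3: Original sum: 429
Step 4: Remaining sum = 429 - 202 = 227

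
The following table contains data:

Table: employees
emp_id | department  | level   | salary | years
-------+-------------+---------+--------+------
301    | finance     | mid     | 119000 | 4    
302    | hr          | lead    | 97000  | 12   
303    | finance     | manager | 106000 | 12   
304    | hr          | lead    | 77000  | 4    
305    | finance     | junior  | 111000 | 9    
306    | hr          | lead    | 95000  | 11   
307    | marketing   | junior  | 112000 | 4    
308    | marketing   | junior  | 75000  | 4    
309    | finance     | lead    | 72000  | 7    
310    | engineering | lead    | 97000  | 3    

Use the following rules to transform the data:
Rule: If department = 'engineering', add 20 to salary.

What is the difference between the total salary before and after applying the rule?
20

Step 1: Original sum of salary = 961000
Step 2: 1 records have department = 'engineering'
Step 3: Each affected record changes by 20
Step 4: Total change = 1 × 20 = 20
Step 5: New sum = 961000 + 20 = 961020
Step 6: Difference = |961020 - 961000| = 20
        (Sum increased by 20)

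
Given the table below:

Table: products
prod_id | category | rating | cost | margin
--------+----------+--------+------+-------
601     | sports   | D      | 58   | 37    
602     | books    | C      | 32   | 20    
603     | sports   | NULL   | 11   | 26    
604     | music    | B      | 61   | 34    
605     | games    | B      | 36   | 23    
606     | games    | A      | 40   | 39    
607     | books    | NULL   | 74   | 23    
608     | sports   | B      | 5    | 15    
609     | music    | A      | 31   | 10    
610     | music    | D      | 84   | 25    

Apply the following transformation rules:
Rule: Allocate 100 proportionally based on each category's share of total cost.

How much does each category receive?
books: 24.54, games: 17.59, music: 40.74, sports: 17.13

Step 1: Calculate total cost = 432
Step 2: Calculate each category's proportion:
  books: 106/432 = 24.54% → 24.54
  games: 76/432 = 17.59% → 17.59
  music: 176/432 = 40.74% → 40.74
  sports: 74/432 = 17.13% → 17.13
Step 3: Verify: sum of allocations ≈ 100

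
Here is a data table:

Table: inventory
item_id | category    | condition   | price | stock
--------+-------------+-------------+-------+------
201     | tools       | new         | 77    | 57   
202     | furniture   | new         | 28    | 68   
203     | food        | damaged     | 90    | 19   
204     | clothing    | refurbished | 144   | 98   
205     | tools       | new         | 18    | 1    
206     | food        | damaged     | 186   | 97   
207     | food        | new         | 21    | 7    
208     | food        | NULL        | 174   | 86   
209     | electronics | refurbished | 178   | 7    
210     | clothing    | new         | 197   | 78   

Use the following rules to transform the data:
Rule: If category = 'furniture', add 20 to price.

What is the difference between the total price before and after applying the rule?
20

Step 1: Original sum of price = 1113
Step 2: 1 records have category = 'furniture'
Step 3: Each affected record changes by 20
Step 4: Total change = 1 × 20 = 20
Step 5: New sum = 1113 + 20 = 1133
Step 6: Difference = |1133 - 1113| = 20
        (Sum increased by 20)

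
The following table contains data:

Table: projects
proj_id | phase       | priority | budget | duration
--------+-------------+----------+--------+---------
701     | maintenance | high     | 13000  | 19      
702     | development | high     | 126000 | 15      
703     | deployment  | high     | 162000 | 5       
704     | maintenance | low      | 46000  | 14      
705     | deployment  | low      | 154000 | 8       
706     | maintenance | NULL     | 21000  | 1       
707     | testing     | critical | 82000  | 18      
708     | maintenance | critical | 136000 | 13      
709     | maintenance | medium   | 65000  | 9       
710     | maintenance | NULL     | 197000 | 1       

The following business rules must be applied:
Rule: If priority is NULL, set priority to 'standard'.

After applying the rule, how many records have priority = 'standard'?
2

Step 1: Count records where priority IS NULL
Step 2: Found 2 records with NULL priority
Step 3: These records will have priority set to 'standard'
Step 4: Records already having priority = 'standard': 0
Step 5: Answer: 2 + 0 = 2 records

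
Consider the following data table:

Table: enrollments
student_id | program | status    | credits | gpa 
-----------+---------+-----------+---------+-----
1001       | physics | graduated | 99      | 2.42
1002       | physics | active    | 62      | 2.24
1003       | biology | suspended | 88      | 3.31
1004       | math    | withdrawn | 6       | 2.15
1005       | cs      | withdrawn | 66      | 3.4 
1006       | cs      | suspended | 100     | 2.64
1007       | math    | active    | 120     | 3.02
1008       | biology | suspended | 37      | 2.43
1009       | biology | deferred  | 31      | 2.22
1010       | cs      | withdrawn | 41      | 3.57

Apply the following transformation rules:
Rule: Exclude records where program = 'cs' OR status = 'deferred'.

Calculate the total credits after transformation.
412

Step 1: Find records where program = 'cs' OR status = 'deferred'
Step 2: 4 records match, summing to 238
Step 3: Original sum: 650
Step 4: Remaining sum = 650 - 238 = 412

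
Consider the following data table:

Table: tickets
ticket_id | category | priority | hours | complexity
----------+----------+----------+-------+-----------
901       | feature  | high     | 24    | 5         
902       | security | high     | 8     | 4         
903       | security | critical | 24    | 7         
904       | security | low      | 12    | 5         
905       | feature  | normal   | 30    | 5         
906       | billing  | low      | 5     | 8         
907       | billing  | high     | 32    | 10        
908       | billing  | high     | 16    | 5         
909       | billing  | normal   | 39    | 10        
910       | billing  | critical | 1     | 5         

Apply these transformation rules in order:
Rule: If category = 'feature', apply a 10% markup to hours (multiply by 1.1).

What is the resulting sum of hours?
196.4

Step 1: Records with category = 'feature' have total hours = 54
Step 2: Apply multiplier: 54 × 1.1 = 59.4
Step 3: Other records total: 137
Step 4: Final sum = 59.4 + 137 = 196.4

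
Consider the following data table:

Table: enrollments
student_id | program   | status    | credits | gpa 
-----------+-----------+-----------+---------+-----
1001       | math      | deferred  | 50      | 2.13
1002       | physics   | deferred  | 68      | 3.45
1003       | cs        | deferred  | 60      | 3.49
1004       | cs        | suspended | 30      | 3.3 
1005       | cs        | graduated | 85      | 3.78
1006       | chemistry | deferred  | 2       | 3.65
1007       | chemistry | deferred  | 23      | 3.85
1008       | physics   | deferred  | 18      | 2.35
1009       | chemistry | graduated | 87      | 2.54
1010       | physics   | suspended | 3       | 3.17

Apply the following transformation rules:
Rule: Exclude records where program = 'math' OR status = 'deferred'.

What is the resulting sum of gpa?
12.79

Step 1: Find records where program = 'math' OR status = 'deferred'
Step 2: 6 records match, summing to 18.92
Step 3: Original sum: 31.71
Step 4: Remaining sum = 31.71 - 18.92 = 12.79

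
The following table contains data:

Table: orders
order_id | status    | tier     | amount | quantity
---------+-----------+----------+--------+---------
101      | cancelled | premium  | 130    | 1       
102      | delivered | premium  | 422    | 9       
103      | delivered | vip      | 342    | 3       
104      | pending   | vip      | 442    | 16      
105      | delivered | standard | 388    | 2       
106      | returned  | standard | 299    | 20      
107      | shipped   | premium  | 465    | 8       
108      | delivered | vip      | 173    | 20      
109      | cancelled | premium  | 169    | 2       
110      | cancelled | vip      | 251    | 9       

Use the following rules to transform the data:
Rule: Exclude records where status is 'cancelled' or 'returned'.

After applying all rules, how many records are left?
6

Step 1: Count records to exclude
  - 3 (cancelled) + 1 (returned) = 4 records
Step 2: Total records: 10
Step 3: Remaining = 10 - 4 = 6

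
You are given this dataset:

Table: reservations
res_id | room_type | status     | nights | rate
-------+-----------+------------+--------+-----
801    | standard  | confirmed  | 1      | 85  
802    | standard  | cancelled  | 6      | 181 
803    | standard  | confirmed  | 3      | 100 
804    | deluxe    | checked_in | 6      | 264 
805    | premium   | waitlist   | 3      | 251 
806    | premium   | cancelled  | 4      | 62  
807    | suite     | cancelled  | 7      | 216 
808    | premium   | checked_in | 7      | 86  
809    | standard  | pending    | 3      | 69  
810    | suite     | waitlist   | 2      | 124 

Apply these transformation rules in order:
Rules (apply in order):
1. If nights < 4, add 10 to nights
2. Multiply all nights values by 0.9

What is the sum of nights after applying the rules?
82.8

Step 1: Apply Rule 1 - Add 10 to records with nights < 4
  - 5 records affected: 12 + (5 × 10) = 62
  - Unaffected records: 30
  - Sum after Rule 1: 92
Step 2: Apply Rule 2 - Multiply all by 0.9
  - 92 × 0.9 = 82.8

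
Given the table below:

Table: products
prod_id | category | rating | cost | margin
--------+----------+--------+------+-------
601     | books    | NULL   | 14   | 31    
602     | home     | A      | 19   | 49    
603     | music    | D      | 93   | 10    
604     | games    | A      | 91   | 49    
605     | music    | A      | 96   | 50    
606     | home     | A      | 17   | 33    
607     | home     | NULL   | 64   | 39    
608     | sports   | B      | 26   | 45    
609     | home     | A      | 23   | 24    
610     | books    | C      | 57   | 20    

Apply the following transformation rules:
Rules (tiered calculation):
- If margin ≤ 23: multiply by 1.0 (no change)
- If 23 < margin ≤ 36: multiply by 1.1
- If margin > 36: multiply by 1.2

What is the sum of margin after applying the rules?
405.2

Step 1: Tier 1 (margin ≤ 23): 2 records, sum = 30 × 1.0 = 30.0
Step 2: Tier 2 (23 < margin ≤ 36): 3 records, sum = 88 × 1.1 = 96.8
Step 3: Tier 3 (margin > 36): 5 records, sum = 232 × 1.2 = 278.4
Step 4: Final sum = 30.0 + 96.8 + 278.4 = 405.2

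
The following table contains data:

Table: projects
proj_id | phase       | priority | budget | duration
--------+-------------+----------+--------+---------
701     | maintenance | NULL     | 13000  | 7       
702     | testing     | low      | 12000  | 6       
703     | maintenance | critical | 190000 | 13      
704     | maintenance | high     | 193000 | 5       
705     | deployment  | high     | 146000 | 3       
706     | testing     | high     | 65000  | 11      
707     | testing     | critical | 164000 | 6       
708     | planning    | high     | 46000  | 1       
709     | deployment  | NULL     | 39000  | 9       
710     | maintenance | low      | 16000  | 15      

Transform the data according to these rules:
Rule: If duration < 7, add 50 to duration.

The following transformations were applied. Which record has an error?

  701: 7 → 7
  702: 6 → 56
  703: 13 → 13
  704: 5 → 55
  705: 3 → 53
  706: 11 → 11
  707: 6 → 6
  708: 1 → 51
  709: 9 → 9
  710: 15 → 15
Record 707 has an error. The correct transformed value should be 56, not 6.

Step 1: Check each record against the rule
Step 2: Record 707 has duration = 6
Step 3: Since 6 < 7, the bonus should have been applied
Step 4: Correct value = 56, but claimed value = 6
Conclusion: Record 707 has the error.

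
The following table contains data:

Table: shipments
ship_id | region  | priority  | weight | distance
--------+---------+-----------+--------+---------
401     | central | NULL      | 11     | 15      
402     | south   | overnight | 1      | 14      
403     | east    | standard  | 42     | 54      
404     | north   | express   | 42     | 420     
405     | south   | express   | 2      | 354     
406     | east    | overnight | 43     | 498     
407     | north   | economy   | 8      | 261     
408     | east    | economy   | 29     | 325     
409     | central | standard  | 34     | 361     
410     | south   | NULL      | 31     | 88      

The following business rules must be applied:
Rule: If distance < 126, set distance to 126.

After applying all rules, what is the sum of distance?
2723

Step 1: 4 records have distance < 126
Step 2: These records originally summed to 171
Step 3: After setting to minimum: 4 × 126 = 504
Step 4: Unaffected records sum: 2219
Step 5: Final sum = 504 + 2219 = 2723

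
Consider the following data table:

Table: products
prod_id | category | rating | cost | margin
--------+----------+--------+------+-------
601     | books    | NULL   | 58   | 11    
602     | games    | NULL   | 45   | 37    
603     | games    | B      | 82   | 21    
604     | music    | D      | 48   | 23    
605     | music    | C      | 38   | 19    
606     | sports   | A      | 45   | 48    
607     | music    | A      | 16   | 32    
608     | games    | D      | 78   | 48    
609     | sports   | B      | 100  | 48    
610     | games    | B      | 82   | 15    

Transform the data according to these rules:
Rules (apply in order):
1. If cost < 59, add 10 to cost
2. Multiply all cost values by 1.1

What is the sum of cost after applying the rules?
717.2

Step 1: Apply Rule 1 - Add 10 to records with cost < 59
  - 6 records affected: 250 + (6 × 10) = 310
  - Unaffected records: 342
  - Sum after Rule 1: 652
Step 2: Apply Rule 2 - Multiply all by 1.1
  - 652 × 1.1 = 717.2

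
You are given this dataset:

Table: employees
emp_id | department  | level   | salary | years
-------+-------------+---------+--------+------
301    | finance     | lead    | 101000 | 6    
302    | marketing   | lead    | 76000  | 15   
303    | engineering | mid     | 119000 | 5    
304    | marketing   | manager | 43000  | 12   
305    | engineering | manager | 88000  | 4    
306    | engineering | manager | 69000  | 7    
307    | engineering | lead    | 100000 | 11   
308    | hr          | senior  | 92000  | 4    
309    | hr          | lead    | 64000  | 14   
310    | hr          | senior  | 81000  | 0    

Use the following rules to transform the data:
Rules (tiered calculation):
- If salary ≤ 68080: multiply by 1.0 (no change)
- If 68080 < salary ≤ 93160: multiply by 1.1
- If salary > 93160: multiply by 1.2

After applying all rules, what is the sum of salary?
937600.0

Step 1: Tier 1 (salary ≤ 68080): 2 records, sum = 107000 × 1.0 = 107000.0
Step 2: Tier 2 (68080 < salary ≤ 93160): 5 records, sum = 406000 × 1.1 = 446600.0
Step 3: Tier 3 (salary > 93160): 3 records, sum = 320000 × 1.2 = 384000.0
Step 4: Final sum = 107000.0 + 446600.0 + 384000.0 = 937600.0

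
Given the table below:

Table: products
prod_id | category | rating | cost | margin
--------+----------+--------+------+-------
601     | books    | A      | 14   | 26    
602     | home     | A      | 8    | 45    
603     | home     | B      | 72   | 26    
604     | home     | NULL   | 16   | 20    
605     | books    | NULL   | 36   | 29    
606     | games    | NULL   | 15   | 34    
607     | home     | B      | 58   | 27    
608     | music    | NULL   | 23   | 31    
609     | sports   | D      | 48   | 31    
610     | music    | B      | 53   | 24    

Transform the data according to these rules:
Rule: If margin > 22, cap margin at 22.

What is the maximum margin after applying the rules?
22

Step 1: Original maximum margin = 45
Step 2: Apply cap at 22
Step 3: 9 records had margin > 22 and were capped
Step 4: Maximum after transformation = 22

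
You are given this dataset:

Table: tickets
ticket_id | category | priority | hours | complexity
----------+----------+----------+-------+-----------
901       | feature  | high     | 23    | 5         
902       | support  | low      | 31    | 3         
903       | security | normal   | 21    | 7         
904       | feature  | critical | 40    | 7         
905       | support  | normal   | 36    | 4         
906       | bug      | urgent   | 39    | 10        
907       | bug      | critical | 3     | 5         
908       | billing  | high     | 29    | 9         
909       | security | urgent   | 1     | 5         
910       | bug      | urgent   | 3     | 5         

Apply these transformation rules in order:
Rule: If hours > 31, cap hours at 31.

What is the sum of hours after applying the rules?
204

Step 1: 3 records have hours > 31
Step 2: These records originally summed to 115
Step 3: After capping: 3 × 31 = 93
Step 4: Unaffected records sum: 111
Step 5: Final sum = 93 + 111 = 204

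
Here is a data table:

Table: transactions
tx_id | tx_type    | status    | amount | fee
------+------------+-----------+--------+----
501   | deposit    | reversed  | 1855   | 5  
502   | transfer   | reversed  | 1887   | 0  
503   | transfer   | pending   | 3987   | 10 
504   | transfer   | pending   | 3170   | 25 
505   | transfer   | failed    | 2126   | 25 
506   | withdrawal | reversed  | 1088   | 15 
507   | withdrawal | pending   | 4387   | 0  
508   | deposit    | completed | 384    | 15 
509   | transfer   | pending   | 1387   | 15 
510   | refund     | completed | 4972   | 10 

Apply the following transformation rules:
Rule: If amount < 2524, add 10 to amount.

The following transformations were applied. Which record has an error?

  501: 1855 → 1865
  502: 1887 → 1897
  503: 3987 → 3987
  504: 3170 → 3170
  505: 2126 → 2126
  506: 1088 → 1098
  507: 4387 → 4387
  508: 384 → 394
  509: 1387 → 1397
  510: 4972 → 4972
Record 505 has an error. The correct transformed value should be 2136, not 2126.

Step 1: Check each record against the rule
Step 2: Record 505 has amount = 2126
Step 3: Since 2126 < 2524, the bonus should have been applied
Step 4: Correct value = 2136, but claimed value = 2126
Conclusion: Record 505 has the error.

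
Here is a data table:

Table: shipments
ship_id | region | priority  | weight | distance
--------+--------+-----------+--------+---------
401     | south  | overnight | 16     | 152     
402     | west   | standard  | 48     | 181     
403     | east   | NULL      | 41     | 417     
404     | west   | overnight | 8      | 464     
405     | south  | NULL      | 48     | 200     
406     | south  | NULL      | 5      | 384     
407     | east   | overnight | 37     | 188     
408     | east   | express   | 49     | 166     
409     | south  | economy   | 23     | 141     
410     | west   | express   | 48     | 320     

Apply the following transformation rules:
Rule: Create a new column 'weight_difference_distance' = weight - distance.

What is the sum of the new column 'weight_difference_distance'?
-2290

Step 1: For each record, compute weight - distance
Example calculations:
  16 - 152 = -136
  48 - 181 = -133
  41 - 417 = -376
  ...
Step 2: Sum all derived values
Step 3: Total = -2290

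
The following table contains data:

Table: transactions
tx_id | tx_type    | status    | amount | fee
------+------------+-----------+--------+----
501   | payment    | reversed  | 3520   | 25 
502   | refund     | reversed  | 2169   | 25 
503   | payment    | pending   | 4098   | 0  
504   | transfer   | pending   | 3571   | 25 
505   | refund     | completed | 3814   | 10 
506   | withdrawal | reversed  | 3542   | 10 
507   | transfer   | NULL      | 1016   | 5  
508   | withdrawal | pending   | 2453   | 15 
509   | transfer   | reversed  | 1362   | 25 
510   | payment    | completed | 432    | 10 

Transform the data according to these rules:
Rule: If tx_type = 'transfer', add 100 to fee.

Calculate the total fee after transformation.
450

Step 1: Count records where tx_type = 'transfer': 3
Step 2: Total bonus added: 3 × 100 = 300
Step 3: Original sum of fee: 150
Step 4: Final sum = 150 + 300 = 450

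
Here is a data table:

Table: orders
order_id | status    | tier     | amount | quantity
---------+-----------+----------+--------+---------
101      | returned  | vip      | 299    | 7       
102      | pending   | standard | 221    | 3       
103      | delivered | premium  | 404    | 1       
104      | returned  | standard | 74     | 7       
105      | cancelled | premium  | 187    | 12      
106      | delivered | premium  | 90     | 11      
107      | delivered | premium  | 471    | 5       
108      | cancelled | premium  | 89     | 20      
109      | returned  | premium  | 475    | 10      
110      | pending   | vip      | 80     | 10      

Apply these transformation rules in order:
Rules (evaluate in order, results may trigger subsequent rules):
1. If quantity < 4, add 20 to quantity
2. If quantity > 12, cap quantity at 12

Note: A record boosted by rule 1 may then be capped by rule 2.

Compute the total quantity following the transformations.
98

Step 1: Apply rule 1 to records with quantity < 4
  - 2 records get bonus of 20
  - Of these, 2 records then exceed 12 and get capped
Step 2: Apply rule 2 to records with quantity > 12
  - 1 records (original) are capped
Step 3: Calculate final sum = 98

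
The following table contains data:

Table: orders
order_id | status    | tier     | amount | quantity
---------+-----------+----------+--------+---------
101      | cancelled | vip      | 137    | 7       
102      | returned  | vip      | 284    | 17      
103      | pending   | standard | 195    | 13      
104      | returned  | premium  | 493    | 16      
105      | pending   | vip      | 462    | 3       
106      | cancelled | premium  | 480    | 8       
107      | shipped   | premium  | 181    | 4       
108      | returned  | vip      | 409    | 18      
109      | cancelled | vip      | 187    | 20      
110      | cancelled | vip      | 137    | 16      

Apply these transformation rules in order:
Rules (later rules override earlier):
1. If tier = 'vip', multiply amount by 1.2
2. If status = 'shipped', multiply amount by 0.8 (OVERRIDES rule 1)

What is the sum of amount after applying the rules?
3252.0

Step 1: Rule 2 takes priority for records with status = 'shipped'
  - 1 records: 181 × 0.8 = 144.8
Step 2: Rule 1 applies to remaining records with tier = 'vip'
  - 6 records: 1616 × 1.2 = 1939.2
Step 3: Other records unchanged: 1168
Step 4: Final sum = 144.8 + 1939.2 + 1168 = 3252.0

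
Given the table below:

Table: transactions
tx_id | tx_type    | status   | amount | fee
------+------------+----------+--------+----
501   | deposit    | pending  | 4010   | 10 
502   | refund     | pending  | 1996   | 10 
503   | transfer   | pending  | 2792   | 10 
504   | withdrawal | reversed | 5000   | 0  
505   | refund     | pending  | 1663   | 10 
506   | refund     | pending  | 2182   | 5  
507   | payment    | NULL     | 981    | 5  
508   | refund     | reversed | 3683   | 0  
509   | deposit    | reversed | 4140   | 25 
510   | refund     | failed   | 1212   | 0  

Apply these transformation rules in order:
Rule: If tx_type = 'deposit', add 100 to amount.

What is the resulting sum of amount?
27859

Step 1: Count records where tx_type = 'deposit': 2
Step 2: Total bonus added: 2 × 100 = 200
Step 3: Original sum of amount: 27659
Step 4: Final sum = 27659 + 200 = 27859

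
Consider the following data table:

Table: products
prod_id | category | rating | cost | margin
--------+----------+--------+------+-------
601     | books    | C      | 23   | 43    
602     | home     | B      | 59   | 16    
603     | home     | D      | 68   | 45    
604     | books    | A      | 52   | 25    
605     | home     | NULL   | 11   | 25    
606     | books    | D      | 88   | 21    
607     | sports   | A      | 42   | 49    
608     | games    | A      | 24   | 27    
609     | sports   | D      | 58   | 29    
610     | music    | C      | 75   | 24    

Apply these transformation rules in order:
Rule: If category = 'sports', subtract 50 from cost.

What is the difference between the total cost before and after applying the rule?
100

Step 1: Original sum of cost = 500
Step 2: 2 records have category = 'sports'
Step 3: Each affected record changes by -50
Step 4: Total change = 2 × -50 = -100
Step 5: New sum = 500 + -100 = 400
Step 6: Difference = |400 - 500| = 100
        (Sum decreased by 100)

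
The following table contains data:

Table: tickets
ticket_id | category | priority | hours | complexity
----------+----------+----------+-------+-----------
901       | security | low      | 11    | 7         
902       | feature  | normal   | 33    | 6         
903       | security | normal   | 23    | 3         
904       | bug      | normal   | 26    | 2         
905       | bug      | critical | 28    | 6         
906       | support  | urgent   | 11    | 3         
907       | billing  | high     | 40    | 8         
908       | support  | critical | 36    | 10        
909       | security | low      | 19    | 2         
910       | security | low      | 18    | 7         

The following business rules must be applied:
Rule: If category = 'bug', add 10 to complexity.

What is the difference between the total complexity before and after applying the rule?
20

Step 1: Original sum of complexity = 54
Step 2: 2 records have category = 'bug'
Step 3: Each affected record changes by 10
Step 4: Total change = 2 × 10 = 20
Step 5: New sum = 54 + 20 = 74
Step 6: Difference = |74 - 54| = 20
        (Sum increased by 20)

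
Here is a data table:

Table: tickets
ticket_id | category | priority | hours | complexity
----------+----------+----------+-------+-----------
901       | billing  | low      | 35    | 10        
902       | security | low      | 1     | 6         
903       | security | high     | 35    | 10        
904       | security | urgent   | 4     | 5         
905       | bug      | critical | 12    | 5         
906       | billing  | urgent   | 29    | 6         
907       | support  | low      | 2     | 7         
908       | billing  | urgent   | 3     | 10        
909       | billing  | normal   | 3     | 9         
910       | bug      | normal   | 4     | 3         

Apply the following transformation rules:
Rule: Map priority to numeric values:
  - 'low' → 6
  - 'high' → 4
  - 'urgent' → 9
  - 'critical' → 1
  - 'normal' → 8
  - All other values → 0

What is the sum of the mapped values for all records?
66

Step 1: Apply mapping to each record
Step 2: Count by status:
  'low': 3 records × 6 = 18
  'high': 1 records × 4 = 4
  'urgent': 3 records × 9 = 27
  'critical': 1 records × 1 = 1
  'normal': 2 records × 8 = 16
Step 3: Sum all mapped values = 66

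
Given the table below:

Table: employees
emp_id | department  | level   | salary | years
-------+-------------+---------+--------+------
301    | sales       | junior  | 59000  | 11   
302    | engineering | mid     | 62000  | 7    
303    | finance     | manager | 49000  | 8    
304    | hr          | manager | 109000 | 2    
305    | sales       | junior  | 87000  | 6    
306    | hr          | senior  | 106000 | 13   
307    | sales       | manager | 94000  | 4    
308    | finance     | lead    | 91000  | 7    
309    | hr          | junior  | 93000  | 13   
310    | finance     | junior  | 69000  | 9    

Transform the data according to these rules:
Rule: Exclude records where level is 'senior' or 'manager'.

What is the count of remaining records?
6

Step 1: Count records to exclude
  - 1 (senior) + 3 (manager) = 4 records
Step 2: Total records: 10
Step 3: Remaining = 10 - 4 = 6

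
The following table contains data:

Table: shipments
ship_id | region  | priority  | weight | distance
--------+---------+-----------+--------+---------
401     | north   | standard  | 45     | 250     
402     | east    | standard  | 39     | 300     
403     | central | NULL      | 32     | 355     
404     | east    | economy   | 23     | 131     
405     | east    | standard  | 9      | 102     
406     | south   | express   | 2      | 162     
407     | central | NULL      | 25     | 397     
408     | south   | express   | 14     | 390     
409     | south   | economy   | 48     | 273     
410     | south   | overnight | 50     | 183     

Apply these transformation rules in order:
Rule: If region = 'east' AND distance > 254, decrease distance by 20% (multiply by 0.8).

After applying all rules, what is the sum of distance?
2483.0

Step 1: Find records where region = 'east' AND distance > 254
Step 2: 1 records match, summing to 300
Step 3: After multiplier: 300 × 0.8 = 240.0
Step 4: Unaffected records sum: 2243
Step 5: Final sum = 240.0 + 2243 = 2483.0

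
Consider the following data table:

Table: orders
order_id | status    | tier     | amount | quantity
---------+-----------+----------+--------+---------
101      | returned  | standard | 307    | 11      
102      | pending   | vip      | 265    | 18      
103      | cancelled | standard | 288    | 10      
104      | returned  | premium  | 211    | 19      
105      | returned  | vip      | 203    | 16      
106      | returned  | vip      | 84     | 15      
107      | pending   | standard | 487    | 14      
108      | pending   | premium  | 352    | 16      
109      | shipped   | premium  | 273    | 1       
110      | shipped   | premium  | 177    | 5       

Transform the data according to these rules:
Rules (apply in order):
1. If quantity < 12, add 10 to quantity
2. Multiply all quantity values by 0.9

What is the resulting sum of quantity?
148.5

Step 1: Apply Rule 1 - Add 10 to records with quantity < 12
  - 4 records affected: 27 + (4 × 10) = 67
  - Unaffected records: 98
  - Sum after Rule 1: 165
Step 2: Apply Rule 2 - Multiply all by 0.9
  - 165 × 0.9 = 148.5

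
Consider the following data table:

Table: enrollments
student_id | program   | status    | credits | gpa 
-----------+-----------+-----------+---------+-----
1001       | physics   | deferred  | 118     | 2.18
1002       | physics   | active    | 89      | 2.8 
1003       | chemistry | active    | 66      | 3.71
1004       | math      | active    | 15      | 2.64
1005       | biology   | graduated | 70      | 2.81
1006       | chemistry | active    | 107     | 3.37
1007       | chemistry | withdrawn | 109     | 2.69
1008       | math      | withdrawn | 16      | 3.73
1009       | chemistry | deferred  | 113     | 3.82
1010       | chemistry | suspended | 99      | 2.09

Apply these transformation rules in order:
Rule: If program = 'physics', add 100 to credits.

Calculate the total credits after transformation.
1002

Step 1: Count records where program = 'physics': 2
Step 2: Total bonus added: 2 × 100 = 200
Step 3: Original sum of credits: 802
Step 4: Final sum = 802 + 200 = 1002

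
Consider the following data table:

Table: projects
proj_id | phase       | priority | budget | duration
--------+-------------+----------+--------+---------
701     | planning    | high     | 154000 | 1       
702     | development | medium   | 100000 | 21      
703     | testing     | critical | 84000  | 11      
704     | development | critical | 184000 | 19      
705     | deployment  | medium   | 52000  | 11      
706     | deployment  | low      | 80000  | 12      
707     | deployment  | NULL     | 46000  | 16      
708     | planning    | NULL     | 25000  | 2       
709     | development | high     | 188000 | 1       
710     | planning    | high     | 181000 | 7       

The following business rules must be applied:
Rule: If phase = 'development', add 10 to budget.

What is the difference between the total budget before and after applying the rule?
30

Step 1: Original sum of budget = 1094000
Step 2: 3 records have phase = 'development'
Step 3: Each affected record changes by 10
Step 4: Total change = 3 × 10 = 30
Step 5: New sum = 1094000 + 30 = 1094030
Step 6: Difference = |1094030 - 1094000| = 30
        (Sum increased by 30)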